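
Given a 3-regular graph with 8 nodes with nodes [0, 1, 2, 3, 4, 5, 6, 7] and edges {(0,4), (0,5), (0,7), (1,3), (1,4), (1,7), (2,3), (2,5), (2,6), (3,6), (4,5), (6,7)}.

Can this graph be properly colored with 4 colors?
Yes, G is 4-colorable

A valid 4-coloring: color 1: [1, 5, 6]; color 2: [2, 4, 7]; color 3: [0, 3].
(χ(G) = 3 ≤ 4.)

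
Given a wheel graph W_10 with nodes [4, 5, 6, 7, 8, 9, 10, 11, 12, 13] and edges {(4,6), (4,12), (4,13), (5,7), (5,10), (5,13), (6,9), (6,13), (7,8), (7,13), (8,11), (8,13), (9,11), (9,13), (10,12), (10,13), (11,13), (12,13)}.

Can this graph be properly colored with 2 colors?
The clique on vertices [4, 12, 13] has size 3 > 2, so it alone needs 3 colors.

No, G is not 2-colorable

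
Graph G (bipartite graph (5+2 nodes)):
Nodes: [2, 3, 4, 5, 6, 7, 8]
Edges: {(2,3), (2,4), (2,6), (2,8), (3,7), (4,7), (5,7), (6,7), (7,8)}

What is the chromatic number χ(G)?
χ(G) = 2

Clique number ω(G) = 2 (lower bound: χ ≥ ω).
The graph is bipartite (no odd cycle), so 2 colors suffice: χ(G) = 2.
A valid 2-coloring: color 1: [2, 7]; color 2: [3, 4, 5, 6, 8].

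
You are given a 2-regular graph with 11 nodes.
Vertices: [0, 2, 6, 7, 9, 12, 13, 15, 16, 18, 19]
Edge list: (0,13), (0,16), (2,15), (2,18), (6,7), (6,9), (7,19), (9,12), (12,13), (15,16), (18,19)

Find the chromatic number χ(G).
Clique number ω(G) = 2 (lower bound: χ ≥ ω).
Odd cycle [13, 12, 9, 6, 7, 19, 18, 2, 15, 16, 0] needs 3 colors (χ ≥ 3).
The coloring below uses 3 colors, so χ(G) = 3.
A valid 3-coloring: color 1: [2, 7, 9, 13, 16]; color 2: [0, 6, 12, 15, 19]; color 3: [18].

χ(G) = 3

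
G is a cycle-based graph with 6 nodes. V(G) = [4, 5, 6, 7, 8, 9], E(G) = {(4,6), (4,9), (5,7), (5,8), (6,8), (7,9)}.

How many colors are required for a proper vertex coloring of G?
Clique number ω(G) = 2 (lower bound: χ ≥ ω).
The graph is bipartite (no odd cycle), so 2 colors suffice: χ(G) = 2.
A valid 2-coloring: color 1: [4, 7, 8]; color 2: [5, 6, 9].

χ(G) = 2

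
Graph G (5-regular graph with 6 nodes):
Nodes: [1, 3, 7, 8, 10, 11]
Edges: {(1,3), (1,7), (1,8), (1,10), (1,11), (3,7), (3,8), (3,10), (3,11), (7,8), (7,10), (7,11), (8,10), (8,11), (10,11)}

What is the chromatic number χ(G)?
χ(G) = 6

Clique number ω(G) = 6 (lower bound: χ ≥ ω).
The clique on [1, 3, 7, 8, 10, 11] has size 6, forcing χ ≥ 6, and the coloring below uses 6 colors, so χ(G) = 6.
A valid 6-coloring: color 1: [8]; color 2: [11]; color 3: [10]; color 4: [3]; color 5: [1]; color 6: [7].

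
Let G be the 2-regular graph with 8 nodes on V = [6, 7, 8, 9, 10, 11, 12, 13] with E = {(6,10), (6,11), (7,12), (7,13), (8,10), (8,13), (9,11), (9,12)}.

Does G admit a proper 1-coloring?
Edge (6,10) forces its endpoints to differ, so 1 color is not enough.

No, G is not 1-colorable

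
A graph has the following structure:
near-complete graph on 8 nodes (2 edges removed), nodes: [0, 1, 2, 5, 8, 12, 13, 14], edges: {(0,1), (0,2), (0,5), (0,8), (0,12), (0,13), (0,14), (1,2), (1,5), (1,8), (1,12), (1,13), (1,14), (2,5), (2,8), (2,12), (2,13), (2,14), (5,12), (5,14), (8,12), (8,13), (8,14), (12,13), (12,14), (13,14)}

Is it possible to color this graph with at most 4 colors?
The clique on vertices [0, 1, 2, 8, 12, 13, 14] has size 7 > 4, so it alone needs 7 colors.

No, G is not 4-colorable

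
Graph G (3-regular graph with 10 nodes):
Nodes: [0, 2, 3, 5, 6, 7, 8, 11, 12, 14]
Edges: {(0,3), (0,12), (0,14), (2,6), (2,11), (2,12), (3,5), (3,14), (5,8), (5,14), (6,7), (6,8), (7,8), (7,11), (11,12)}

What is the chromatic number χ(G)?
Clique number ω(G) = 3 (lower bound: χ ≥ ω).
The clique on [0, 3, 14] has size 3, forcing χ ≥ 3, and the coloring below uses 3 colors, so χ(G) = 3.
A valid 3-coloring: color 1: [0, 2, 5, 7]; color 2: [3, 8, 12]; color 3: [6, 11, 14].

χ(G) = 3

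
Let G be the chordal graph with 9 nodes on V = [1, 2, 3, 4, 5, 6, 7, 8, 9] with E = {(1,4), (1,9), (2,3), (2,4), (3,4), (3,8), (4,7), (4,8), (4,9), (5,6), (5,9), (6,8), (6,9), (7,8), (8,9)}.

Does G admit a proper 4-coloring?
Yes, G is 4-colorable

A valid 4-coloring: color 1: [4, 6]; color 2: [3, 7, 9]; color 3: [1, 2, 5, 8].
(χ(G) = 3 ≤ 4.)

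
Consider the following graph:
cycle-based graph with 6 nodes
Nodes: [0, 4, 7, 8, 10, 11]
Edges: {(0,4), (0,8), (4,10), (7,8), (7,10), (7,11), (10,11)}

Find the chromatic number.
χ(G) = 3

Clique number ω(G) = 3 (lower bound: χ ≥ ω).
The clique on [7, 10, 11] has size 3, forcing χ ≥ 3, and the coloring below uses 3 colors, so χ(G) = 3.
A valid 3-coloring: color 1: [8, 10]; color 2: [0, 7]; color 3: [4, 11].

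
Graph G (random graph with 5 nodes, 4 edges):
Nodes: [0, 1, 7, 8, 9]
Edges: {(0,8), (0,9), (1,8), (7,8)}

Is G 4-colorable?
Yes, G is 4-colorable

A valid 4-coloring: color 1: [8, 9]; color 2: [0, 1, 7].
(χ(G) = 2 ≤ 4.)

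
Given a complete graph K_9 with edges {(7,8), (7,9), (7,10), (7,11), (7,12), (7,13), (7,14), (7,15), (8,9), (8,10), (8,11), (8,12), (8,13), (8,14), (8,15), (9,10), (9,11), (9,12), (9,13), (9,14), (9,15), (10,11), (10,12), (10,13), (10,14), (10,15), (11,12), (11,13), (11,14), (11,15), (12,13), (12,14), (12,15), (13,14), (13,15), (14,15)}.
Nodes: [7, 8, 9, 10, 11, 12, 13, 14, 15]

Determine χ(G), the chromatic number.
Clique number ω(G) = 9 (lower bound: χ ≥ ω).
The clique on [7, 8, 9, 10, 11, 12, 13, 14, 15] has size 9, forcing χ ≥ 9, and the coloring below uses 9 colors, so χ(G) = 9.
A valid 9-coloring: color 1: [12]; color 2: [15]; color 3: [13]; color 4: [11]; color 5: [10]; color 6: [9]; color 7: [7]; color 8: [14]; color 9: [8].

χ(G) = 9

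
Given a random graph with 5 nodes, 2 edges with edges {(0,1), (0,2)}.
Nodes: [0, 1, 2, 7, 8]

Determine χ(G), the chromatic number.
χ(G) = 2

Clique number ω(G) = 2 (lower bound: χ ≥ ω).
The graph is bipartite (no odd cycle), so 2 colors suffice: χ(G) = 2.
A valid 2-coloring: color 1: [0, 7, 8]; color 2: [1, 2].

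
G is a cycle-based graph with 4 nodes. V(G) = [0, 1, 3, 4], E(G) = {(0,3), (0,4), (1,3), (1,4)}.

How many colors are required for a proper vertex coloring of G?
χ(G) = 2

Clique number ω(G) = 2 (lower bound: χ ≥ ω).
The graph is bipartite (no odd cycle), so 2 colors suffice: χ(G) = 2.
A valid 2-coloring: color 1: [0, 1]; color 2: [3, 4].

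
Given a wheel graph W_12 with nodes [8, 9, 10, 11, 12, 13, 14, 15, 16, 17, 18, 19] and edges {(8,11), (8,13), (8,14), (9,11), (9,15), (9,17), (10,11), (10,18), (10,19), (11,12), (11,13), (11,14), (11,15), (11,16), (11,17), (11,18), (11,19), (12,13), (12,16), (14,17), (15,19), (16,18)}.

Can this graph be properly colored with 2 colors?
The clique on vertices [8, 11, 13] has size 3 > 2, so it alone needs 3 colors.

No, G is not 2-colorable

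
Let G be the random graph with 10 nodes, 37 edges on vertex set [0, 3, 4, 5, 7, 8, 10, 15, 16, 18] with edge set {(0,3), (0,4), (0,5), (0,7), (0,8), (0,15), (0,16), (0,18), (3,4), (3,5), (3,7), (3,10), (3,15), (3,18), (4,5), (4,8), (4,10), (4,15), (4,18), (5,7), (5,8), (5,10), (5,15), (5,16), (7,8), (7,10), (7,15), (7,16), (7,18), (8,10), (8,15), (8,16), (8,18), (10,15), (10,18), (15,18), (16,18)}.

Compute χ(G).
Clique number ω(G) = 5 (lower bound: χ ≥ ω).
The clique on [0, 4, 8, 15, 18] has size 5, forcing χ ≥ 5, and the coloring below uses 5 colors, so χ(G) = 5.
A valid 5-coloring: color 1: [4, 7]; color 2: [15, 16]; color 3: [5, 18]; color 4: [0, 10]; color 5: [3, 8].

χ(G) = 5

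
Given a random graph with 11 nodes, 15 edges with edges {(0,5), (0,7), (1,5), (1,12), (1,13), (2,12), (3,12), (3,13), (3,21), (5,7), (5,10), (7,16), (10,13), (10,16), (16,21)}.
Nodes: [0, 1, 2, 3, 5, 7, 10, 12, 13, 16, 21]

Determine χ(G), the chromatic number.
Clique number ω(G) = 3 (lower bound: χ ≥ ω).
The clique on [0, 5, 7] has size 3, forcing χ ≥ 3, and the coloring below uses 3 colors, so χ(G) = 3.
A valid 3-coloring: color 1: [5, 12, 13, 16]; color 2: [1, 2, 3, 7, 10]; color 3: [0, 21].

χ(G) = 3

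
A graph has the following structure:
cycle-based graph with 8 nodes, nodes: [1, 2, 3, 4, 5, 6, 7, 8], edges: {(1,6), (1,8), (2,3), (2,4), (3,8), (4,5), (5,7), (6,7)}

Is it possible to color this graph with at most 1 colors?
No, G is not 1-colorable

Edge (1,8) forces its endpoints to differ, so 1 color is not enough.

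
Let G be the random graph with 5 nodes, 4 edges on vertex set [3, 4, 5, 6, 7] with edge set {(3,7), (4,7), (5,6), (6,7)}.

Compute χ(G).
χ(G) = 2

Clique number ω(G) = 2 (lower bound: χ ≥ ω).
The graph is bipartite (no odd cycle), so 2 colors suffice: χ(G) = 2.
A valid 2-coloring: color 1: [5, 7]; color 2: [3, 4, 6].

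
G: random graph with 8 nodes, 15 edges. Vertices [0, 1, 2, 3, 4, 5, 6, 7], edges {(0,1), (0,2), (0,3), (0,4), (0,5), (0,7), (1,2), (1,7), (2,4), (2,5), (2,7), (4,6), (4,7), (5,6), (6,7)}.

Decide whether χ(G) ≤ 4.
Yes, G is 4-colorable

A valid 4-coloring: color 1: [0, 6]; color 2: [3, 5, 7]; color 3: [2]; color 4: [1, 4].
(χ(G) = 4 ≤ 4.)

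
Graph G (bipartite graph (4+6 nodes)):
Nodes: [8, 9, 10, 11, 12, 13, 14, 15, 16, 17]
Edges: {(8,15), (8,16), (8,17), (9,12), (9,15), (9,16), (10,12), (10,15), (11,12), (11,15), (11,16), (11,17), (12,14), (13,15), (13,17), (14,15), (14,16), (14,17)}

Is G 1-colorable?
Edge (8,16) forces its endpoints to differ, so 1 color is not enough.

No, G is not 1-colorable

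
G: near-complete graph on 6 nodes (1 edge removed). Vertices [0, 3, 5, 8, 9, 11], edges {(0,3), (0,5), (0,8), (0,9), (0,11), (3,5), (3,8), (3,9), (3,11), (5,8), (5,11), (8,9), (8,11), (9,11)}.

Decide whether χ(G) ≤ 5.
Yes, G is 5-colorable

A valid 5-coloring: color 1: [8]; color 2: [3]; color 3: [11]; color 4: [0]; color 5: [5, 9].
(χ(G) = 5 ≤ 5.)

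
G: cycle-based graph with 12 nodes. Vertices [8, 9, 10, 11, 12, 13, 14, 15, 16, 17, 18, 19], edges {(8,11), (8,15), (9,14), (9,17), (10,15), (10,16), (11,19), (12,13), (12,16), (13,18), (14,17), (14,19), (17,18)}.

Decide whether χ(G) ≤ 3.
A valid 3-coloring: color 1: [8, 10, 13, 17, 19]; color 2: [11, 12, 14, 15, 18]; color 3: [9, 16].
(χ(G) = 3 ≤ 3.)

Yes, G is 3-colorable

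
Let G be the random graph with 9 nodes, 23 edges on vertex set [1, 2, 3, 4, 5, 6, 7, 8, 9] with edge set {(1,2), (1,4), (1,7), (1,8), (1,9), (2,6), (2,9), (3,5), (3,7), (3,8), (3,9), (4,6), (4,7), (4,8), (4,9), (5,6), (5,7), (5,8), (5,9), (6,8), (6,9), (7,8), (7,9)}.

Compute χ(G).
Clique number ω(G) = 4 (lower bound: χ ≥ ω).
The clique on [1, 4, 7, 8] has size 4, forcing χ ≥ 4, and the coloring below uses 4 colors, so χ(G) = 4.
A valid 4-coloring: color 1: [8, 9]; color 2: [6, 7]; color 3: [1, 5]; color 4: [2, 3, 4].

χ(G) = 4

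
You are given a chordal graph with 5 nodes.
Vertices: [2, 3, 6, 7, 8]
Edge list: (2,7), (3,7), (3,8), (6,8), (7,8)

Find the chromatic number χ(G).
χ(G) = 3

Clique number ω(G) = 3 (lower bound: χ ≥ ω).
The clique on [3, 7, 8] has size 3, forcing χ ≥ 3, and the coloring below uses 3 colors, so χ(G) = 3.
A valid 3-coloring: color 1: [6, 7]; color 2: [2, 8]; color 3: [3].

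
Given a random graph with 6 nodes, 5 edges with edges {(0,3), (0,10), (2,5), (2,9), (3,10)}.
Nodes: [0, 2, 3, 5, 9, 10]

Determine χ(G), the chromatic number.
Clique number ω(G) = 3 (lower bound: χ ≥ ω).
The clique on [0, 3, 10] has size 3, forcing χ ≥ 3, and the coloring below uses 3 colors, so χ(G) = 3.
A valid 3-coloring: color 1: [2, 3]; color 2: [5, 9, 10]; color 3: [0].

χ(G) = 3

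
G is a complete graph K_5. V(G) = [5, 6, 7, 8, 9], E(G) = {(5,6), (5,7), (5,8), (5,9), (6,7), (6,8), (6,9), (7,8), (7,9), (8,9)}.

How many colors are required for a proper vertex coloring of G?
χ(G) = 5

Clique number ω(G) = 5 (lower bound: χ ≥ ω).
The clique on [5, 6, 7, 8, 9] has size 5, forcing χ ≥ 5, and the coloring below uses 5 colors, so χ(G) = 5.
A valid 5-coloring: color 1: [7]; color 2: [6]; color 3: [9]; color 4: [5]; color 5: [8].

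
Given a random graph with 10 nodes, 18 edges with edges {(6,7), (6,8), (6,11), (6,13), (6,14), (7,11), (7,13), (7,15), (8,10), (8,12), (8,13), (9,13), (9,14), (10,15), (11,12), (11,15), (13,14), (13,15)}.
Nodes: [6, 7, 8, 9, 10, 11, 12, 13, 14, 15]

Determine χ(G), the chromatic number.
χ(G) = 3

Clique number ω(G) = 3 (lower bound: χ ≥ ω).
The clique on [6, 7, 11] has size 3, forcing χ ≥ 3, and the coloring below uses 3 colors, so χ(G) = 3.
A valid 3-coloring: color 1: [10, 11, 13]; color 2: [6, 9, 12, 15]; color 3: [7, 8, 14].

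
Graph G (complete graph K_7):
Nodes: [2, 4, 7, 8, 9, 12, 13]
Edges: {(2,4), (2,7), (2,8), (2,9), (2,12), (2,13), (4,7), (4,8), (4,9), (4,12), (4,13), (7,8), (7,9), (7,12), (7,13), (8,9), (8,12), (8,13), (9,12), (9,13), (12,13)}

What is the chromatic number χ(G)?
χ(G) = 7

Clique number ω(G) = 7 (lower bound: χ ≥ ω).
The clique on [2, 4, 7, 8, 9, 12, 13] has size 7, forcing χ ≥ 7, and the coloring below uses 7 colors, so χ(G) = 7.
A valid 7-coloring: color 1: [2]; color 2: [13]; color 3: [9]; color 4: [12]; color 5: [8]; color 6: [4]; color 7: [7].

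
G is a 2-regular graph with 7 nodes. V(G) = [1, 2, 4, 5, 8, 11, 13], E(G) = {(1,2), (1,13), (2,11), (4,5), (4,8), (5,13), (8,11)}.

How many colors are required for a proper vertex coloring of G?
χ(G) = 3

Clique number ω(G) = 2 (lower bound: χ ≥ ω).
Odd cycle [4, 5, 13, 1, 2, 11, 8] needs 3 colors (χ ≥ 3).
The coloring below uses 3 colors, so χ(G) = 3.
A valid 3-coloring: color 1: [4, 11, 13]; color 2: [1, 5, 8]; color 3: [2].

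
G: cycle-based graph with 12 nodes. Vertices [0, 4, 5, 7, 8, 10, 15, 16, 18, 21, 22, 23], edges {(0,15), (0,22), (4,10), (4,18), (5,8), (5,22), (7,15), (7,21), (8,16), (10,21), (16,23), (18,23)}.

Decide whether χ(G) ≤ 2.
A valid 2-coloring: color 1: [4, 8, 15, 21, 22, 23]; color 2: [0, 5, 7, 10, 16, 18].
(χ(G) = 2 ≤ 2.)

Yes, G is 2-colorable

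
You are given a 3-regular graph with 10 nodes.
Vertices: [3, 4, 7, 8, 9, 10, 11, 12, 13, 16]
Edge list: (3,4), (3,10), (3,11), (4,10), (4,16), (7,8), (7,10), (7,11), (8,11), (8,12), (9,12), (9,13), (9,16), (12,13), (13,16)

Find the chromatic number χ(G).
Clique number ω(G) = 3 (lower bound: χ ≥ ω).
The clique on [3, 4, 10] has size 3, forcing χ ≥ 3, and the coloring below uses 3 colors, so χ(G) = 3.
A valid 3-coloring: color 1: [3, 7, 12, 16]; color 2: [10, 11, 13]; color 3: [4, 8, 9].

χ(G) = 3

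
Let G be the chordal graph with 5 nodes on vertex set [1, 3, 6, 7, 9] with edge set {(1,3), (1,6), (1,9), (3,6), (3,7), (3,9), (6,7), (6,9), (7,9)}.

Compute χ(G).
Clique number ω(G) = 4 (lower bound: χ ≥ ω).
The clique on [1, 3, 6, 9] has size 4, forcing χ ≥ 4, and the coloring below uses 4 colors, so χ(G) = 4.
A valid 4-coloring: color 1: [6]; color 2: [3]; color 3: [9]; color 4: [1, 7].

χ(G) = 4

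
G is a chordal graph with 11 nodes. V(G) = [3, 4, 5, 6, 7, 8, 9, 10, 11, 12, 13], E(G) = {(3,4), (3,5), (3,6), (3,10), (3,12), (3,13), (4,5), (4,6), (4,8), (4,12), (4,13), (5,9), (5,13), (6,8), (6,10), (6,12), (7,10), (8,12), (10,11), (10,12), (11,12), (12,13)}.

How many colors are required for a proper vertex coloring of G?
χ(G) = 4

Clique number ω(G) = 4 (lower bound: χ ≥ ω).
The clique on [4, 6, 8, 12] has size 4, forcing χ ≥ 4, and the coloring below uses 4 colors, so χ(G) = 4.
A valid 4-coloring: color 1: [5, 7, 12]; color 2: [3, 8, 9, 11]; color 3: [4, 10]; color 4: [6, 13].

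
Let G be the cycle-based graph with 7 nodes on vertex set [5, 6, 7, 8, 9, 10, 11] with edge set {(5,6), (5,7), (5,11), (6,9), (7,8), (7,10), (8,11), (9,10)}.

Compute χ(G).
Clique number ω(G) = 2 (lower bound: χ ≥ ω).
Odd cycle [7, 10, 9, 6, 5] needs 3 colors (χ ≥ 3).
The coloring below uses 3 colors, so χ(G) = 3.
A valid 3-coloring: color 1: [5, 8, 10]; color 2: [6, 7, 11]; color 3: [9].

χ(G) = 3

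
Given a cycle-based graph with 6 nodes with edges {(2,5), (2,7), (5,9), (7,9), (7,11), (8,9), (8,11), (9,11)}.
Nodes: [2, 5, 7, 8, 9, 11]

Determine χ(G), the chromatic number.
χ(G) = 3

Clique number ω(G) = 3 (lower bound: χ ≥ ω).
The clique on [8, 9, 11] has size 3, forcing χ ≥ 3, and the coloring below uses 3 colors, so χ(G) = 3.
A valid 3-coloring: color 1: [2, 9]; color 2: [5, 7, 8]; color 3: [11].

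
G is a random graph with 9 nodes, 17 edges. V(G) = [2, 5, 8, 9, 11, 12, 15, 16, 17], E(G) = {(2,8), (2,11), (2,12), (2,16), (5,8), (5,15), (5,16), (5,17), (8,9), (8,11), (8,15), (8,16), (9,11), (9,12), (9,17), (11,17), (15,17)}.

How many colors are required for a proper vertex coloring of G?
χ(G) = 3

Clique number ω(G) = 3 (lower bound: χ ≥ ω).
The clique on [8, 9, 11] has size 3, forcing χ ≥ 3, and the coloring below uses 3 colors, so χ(G) = 3.
A valid 3-coloring: color 1: [8, 12, 17]; color 2: [2, 5, 9]; color 3: [11, 15, 16].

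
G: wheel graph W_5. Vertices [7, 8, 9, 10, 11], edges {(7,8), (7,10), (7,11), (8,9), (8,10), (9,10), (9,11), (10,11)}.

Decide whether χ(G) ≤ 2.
No, G is not 2-colorable

The clique on vertices [8, 9, 10] has size 3 > 2, so it alone needs 3 colors.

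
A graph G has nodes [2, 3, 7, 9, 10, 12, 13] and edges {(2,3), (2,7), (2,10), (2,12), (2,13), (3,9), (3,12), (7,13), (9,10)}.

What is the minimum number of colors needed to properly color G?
Clique number ω(G) = 3 (lower bound: χ ≥ ω).
The clique on [2, 3, 12] has size 3, forcing χ ≥ 3, and the coloring below uses 3 colors, so χ(G) = 3.
A valid 3-coloring: color 1: [2, 9]; color 2: [3, 10, 13]; color 3: [7, 12].

χ(G) = 3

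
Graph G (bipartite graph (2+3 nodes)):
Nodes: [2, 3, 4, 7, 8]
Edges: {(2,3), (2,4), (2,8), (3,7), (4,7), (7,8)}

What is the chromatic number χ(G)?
χ(G) = 2

Clique number ω(G) = 2 (lower bound: χ ≥ ω).
The graph is bipartite (no odd cycle), so 2 colors suffice: χ(G) = 2.
A valid 2-coloring: color 1: [2, 7]; color 2: [3, 4, 8].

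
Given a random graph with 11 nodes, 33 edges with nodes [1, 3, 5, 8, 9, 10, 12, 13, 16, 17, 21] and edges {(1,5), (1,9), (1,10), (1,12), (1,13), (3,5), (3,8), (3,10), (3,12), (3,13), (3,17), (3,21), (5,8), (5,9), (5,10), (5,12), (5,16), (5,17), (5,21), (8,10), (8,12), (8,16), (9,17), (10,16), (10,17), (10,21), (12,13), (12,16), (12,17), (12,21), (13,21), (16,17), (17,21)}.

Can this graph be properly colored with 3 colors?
No, G is not 3-colorable

The clique on vertices [3, 5, 10, 17, 21] has size 5 > 3, so it alone needs 5 colors.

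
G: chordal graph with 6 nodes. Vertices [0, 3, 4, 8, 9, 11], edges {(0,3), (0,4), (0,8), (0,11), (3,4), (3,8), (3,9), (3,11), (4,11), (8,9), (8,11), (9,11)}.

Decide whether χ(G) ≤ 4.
A valid 4-coloring: color 1: [3]; color 2: [11]; color 3: [4, 8]; color 4: [0, 9].
(χ(G) = 4 ≤ 4.)

Yes, G is 4-colorable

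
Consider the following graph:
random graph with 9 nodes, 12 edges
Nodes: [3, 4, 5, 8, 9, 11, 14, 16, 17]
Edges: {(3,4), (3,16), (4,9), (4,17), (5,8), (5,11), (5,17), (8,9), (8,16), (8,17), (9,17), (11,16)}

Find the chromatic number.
χ(G) = 3

Clique number ω(G) = 3 (lower bound: χ ≥ ω).
The clique on [4, 9, 17] has size 3, forcing χ ≥ 3, and the coloring below uses 3 colors, so χ(G) = 3.
A valid 3-coloring: color 1: [14, 16, 17]; color 2: [4, 8, 11]; color 3: [3, 5, 9].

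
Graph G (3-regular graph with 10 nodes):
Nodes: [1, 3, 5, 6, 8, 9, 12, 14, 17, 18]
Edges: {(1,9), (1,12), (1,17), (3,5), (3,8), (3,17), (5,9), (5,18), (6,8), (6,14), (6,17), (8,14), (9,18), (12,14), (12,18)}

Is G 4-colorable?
Yes, G is 4-colorable

A valid 4-coloring: color 1: [3, 6, 9, 12]; color 2: [1, 5, 14]; color 3: [8, 17, 18].
(χ(G) = 3 ≤ 4.)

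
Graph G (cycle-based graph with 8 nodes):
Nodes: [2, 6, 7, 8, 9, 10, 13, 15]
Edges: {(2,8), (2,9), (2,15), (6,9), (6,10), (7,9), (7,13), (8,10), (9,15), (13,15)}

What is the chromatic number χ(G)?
χ(G) = 3

Clique number ω(G) = 3 (lower bound: χ ≥ ω).
The clique on [2, 9, 15] has size 3, forcing χ ≥ 3, and the coloring below uses 3 colors, so χ(G) = 3.
A valid 3-coloring: color 1: [8, 9, 13]; color 2: [7, 10, 15]; color 3: [2, 6].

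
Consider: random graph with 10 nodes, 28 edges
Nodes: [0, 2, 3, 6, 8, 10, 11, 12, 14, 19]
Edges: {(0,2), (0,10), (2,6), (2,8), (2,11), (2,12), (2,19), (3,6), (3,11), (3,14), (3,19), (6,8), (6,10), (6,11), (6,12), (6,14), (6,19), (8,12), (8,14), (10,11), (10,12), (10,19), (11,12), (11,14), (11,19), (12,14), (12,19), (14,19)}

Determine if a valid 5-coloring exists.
A valid 5-coloring: color 1: [0, 6]; color 2: [8, 11]; color 3: [3, 12]; color 4: [19]; color 5: [2, 10, 14].
(χ(G) = 5 ≤ 5.)

Yes, G is 5-colorable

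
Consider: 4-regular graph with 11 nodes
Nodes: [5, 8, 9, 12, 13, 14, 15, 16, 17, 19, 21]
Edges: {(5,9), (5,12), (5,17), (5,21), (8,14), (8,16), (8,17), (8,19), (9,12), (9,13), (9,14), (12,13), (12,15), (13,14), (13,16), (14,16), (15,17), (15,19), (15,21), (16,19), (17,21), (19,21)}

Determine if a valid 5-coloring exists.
Yes, G is 5-colorable

A valid 5-coloring: color 1: [12, 14, 17, 19]; color 2: [9, 16, 21]; color 3: [5, 8, 13, 15].
(χ(G) = 3 ≤ 5.)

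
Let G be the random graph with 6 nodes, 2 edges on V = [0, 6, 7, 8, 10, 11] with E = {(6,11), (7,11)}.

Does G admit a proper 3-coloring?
A valid 3-coloring: color 1: [0, 8, 10, 11]; color 2: [6, 7].
(χ(G) = 2 ≤ 3.)

Yes, G is 3-colorable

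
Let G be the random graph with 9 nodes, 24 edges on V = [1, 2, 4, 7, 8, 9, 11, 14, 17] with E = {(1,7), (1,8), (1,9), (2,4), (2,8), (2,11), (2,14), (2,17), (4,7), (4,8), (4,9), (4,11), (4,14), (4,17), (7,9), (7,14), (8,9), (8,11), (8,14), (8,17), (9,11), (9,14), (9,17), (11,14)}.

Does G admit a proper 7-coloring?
A valid 7-coloring: color 1: [1, 4]; color 2: [7, 8]; color 3: [2, 9]; color 4: [14, 17]; color 5: [11].
(χ(G) = 5 ≤ 7.)

Yes, G is 7-colorable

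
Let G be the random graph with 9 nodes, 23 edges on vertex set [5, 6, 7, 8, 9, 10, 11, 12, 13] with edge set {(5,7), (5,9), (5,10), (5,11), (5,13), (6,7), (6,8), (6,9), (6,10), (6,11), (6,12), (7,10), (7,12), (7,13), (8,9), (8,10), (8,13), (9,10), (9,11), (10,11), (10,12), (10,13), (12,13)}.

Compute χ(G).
χ(G) = 5

Clique number ω(G) = 4 (lower bound: χ ≥ ω).
Suppose a proper 4-coloring c exists. The clique [5, 7, 10, 13] takes 4 distinct colors; by symmetry let c(5) = 1, c(7) = 2, c(10) = 3, c(13) = 4.
- Vertex 12: neighbors [7, 10, 13] already have colors [2, 3, 4] ⇒ c(12) = 1.
- Vertex 6: neighbors [12, 7, 10] already have colors [1, 2, 3] ⇒ c(6) = 4.
- Vertex 9: neighbors [5, 10, 6] already have colors [1, 3, 4] ⇒ c(9) = 2.
- Vertex 11: neighbors [5, 9, 10, 6] already have colors [1, 2, 3, 4] — all 4 colors blocked. Contradiction.
The forced assignments end in a contradiction, so G has no proper 4-coloring (χ ≥ 5).
The coloring below uses 5 colors, so χ(G) = 5.
A valid 5-coloring: color 1: [10]; color 2: [6, 13]; color 3: [7, 9]; color 4: [5, 8, 12]; color 5: [11].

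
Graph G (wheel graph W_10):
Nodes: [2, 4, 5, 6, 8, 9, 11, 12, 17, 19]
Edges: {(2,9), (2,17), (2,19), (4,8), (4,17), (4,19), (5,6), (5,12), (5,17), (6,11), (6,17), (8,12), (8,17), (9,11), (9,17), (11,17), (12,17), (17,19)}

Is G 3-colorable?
No, G is not 3-colorable

Odd cycle [11, 9, 2, 19, 4, 8, 12, 5, 6] needs 3 colors (χ ≥ 3).
Vertex 17 is adjacent to every vertex of [2, 4, 5, 6, 8, 9, 11, 12, 19], which already need 3 colors among themselves, so 17 needs a new color (χ ≥ 4).
Hence χ(G) ≥ 4 > 3, so no proper 3-coloring exists.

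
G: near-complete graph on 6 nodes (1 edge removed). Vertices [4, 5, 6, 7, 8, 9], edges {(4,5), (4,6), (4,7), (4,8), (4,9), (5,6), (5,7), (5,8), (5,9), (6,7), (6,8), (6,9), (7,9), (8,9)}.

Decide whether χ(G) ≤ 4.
No, G is not 4-colorable

The clique on vertices [4, 5, 6, 8, 9] has size 5 > 4, so it alone needs 5 colors.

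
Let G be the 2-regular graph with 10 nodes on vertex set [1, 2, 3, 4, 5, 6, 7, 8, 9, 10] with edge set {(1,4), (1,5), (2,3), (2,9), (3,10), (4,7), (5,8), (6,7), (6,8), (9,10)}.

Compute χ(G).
Clique number ω(G) = 2 (lower bound: χ ≥ ω).
The graph is bipartite (no odd cycle), so 2 colors suffice: χ(G) = 2.
A valid 2-coloring: color 1: [3, 4, 5, 6, 9]; color 2: [1, 2, 7, 8, 10].

χ(G) = 2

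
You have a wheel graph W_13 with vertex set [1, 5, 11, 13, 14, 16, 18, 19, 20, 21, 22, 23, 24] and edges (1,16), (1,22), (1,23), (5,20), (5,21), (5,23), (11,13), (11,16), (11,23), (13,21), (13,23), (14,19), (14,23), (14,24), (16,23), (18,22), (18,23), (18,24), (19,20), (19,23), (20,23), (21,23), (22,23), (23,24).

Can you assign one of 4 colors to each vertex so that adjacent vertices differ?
A valid 4-coloring: color 1: [23]; color 2: [5, 13, 16, 19, 22, 24]; color 3: [1, 11, 14, 18, 20, 21].
(χ(G) = 3 ≤ 4.)

Yes, G is 4-colorable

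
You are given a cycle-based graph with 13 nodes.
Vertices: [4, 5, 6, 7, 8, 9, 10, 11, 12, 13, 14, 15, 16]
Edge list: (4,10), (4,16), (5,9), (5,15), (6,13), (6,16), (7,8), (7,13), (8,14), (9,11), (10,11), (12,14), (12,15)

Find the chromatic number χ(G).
Clique number ω(G) = 2 (lower bound: χ ≥ ω).
Odd cycle [11, 10, 4, 16, 6, 13, 7, 8, 14, 12, 15, 5, 9] needs 3 colors (χ ≥ 3).
The coloring below uses 3 colors, so χ(G) = 3.
A valid 3-coloring: color 1: [4, 5, 6, 7, 11, 14]; color 2: [8, 9, 10, 12, 13, 16]; color 3: [15].

χ(G) = 3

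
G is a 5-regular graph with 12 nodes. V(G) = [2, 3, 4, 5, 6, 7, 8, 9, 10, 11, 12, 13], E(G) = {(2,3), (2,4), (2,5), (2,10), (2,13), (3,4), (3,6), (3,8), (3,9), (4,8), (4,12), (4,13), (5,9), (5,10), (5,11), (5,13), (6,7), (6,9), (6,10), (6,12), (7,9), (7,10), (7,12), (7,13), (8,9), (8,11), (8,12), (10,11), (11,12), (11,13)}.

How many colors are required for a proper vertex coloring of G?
Clique number ω(G) = 3 (lower bound: χ ≥ ω).
Suppose a proper 3-coloring c exists. The clique [2, 3, 4] takes 3 distinct colors; by symmetry let c(2) = 1, c(3) = 2, c(4) = 3.
- Vertex 8: neighbors [3, 4] already have colors [2, 3] ⇒ c(8) = 1.
- Vertex 9: neighbors [8, 3] already have colors [1, 2] ⇒ c(9) = 3.
- Vertex 5: neighbors [2, 9] already have colors [1, 3] ⇒ c(5) = 2.
- Vertex 13: neighbors [2, 5, 4] already have colors [1, 2, 3] — all 3 colors blocked. Contradiction.
The forced assignments end in a contradiction, so G has no proper 3-coloring (χ ≥ 4).
The coloring below uses 4 colors, so χ(G) = 4.
A valid 4-coloring: color 1: [4, 9, 11]; color 2: [2, 6, 8]; color 3: [3, 5, 7]; color 4: [10, 12, 13].

χ(G) = 4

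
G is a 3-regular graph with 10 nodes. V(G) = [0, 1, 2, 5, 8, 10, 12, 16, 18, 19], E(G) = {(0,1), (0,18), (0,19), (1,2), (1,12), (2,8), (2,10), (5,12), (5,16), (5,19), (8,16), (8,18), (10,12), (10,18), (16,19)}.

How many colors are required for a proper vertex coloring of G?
Clique number ω(G) = 3 (lower bound: χ ≥ ω).
The clique on [5, 16, 19] has size 3, forcing χ ≥ 3, and the coloring below uses 3 colors, so χ(G) = 3.
A valid 3-coloring: color 1: [0, 2, 12, 16]; color 2: [1, 8, 10, 19]; color 3: [5, 18].

χ(G) = 3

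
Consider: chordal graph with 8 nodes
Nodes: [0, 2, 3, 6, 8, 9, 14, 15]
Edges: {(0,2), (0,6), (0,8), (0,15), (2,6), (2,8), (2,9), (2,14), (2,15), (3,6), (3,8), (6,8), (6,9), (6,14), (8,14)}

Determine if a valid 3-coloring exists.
No, G is not 3-colorable

The clique on vertices [0, 2, 6, 8] has size 4 > 3, so it alone needs 4 colors.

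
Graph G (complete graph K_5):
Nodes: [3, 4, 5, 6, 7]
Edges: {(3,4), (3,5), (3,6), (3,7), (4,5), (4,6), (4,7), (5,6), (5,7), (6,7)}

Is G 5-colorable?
Yes, G is 5-colorable

A valid 5-coloring: color 1: [4]; color 2: [3]; color 3: [5]; color 4: [7]; color 5: [6].
(χ(G) = 5 ≤ 5.)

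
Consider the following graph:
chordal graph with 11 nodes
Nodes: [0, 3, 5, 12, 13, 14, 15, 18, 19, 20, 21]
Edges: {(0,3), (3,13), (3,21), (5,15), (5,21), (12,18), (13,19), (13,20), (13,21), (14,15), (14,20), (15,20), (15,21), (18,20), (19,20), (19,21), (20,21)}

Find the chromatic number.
χ(G) = 4

Clique number ω(G) = 4 (lower bound: χ ≥ ω).
The clique on [13, 19, 20, 21] has size 4, forcing χ ≥ 4, and the coloring below uses 4 colors, so χ(G) = 4.
A valid 4-coloring: color 1: [0, 14, 18, 21]; color 2: [3, 5, 12, 20]; color 3: [13, 15]; color 4: [19].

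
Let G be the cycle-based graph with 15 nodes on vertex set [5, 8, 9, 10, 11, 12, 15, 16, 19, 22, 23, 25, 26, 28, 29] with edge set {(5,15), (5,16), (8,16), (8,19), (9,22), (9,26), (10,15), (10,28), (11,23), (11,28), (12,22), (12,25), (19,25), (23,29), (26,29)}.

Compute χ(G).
χ(G) = 3

Clique number ω(G) = 2 (lower bound: χ ≥ ω).
Odd cycle [12, 25, 19, 8, 16, 5, 15, 10, 28, 11, 23, 29, 26, 9, 22] needs 3 colors (χ ≥ 3).
The coloring below uses 3 colors, so χ(G) = 3.
A valid 3-coloring: color 1: [9, 12, 15, 16, 19, 23, 28]; color 2: [5, 8, 10, 11, 22, 25, 29]; color 3: [26].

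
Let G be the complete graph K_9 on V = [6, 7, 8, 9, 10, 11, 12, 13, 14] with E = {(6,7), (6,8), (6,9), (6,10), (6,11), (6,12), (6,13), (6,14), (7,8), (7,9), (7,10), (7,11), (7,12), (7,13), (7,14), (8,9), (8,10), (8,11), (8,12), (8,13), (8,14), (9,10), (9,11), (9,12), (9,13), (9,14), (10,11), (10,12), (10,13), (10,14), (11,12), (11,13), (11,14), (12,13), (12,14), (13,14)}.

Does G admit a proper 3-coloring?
The clique on vertices [6, 7, 8, 9, 10, 11, 12, 13, 14] has size 9 > 3, so it alone needs 9 colors.

No, G is not 3-colorable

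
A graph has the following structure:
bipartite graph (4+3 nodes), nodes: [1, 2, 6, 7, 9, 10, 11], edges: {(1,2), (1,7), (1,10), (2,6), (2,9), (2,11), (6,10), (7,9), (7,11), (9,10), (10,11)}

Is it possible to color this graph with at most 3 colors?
Yes, G is 3-colorable

A valid 3-coloring: color 1: [2, 7, 10]; color 2: [1, 6, 9, 11].
(χ(G) = 2 ≤ 3.)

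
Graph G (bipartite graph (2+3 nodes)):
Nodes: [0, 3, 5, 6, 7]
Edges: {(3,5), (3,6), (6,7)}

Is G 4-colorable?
Yes, G is 4-colorable

A valid 4-coloring: color 1: [0, 3, 7]; color 2: [5, 6].
(χ(G) = 2 ≤ 4.)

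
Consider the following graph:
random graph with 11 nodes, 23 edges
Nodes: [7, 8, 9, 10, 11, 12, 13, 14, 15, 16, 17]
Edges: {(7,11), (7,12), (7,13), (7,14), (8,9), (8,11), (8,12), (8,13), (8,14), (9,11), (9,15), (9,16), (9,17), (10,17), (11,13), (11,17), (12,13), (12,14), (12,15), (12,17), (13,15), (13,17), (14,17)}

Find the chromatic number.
χ(G) = 3

Clique number ω(G) = 3 (lower bound: χ ≥ ω).
The clique on [8, 9, 11] has size 3, forcing χ ≥ 3, and the coloring below uses 3 colors, so χ(G) = 3.
A valid 3-coloring: color 1: [9, 10, 13, 14]; color 2: [11, 12, 16]; color 3: [7, 8, 15, 17].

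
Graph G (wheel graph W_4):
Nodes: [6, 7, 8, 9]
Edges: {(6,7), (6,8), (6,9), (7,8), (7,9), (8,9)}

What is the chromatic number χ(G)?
Clique number ω(G) = 4 (lower bound: χ ≥ ω).
The clique on [6, 7, 8, 9] has size 4, forcing χ ≥ 4, and the coloring below uses 4 colors, so χ(G) = 4.
A valid 4-coloring: color 1: [9]; color 2: [6]; color 3: [8]; color 4: [7].

χ(G) = 4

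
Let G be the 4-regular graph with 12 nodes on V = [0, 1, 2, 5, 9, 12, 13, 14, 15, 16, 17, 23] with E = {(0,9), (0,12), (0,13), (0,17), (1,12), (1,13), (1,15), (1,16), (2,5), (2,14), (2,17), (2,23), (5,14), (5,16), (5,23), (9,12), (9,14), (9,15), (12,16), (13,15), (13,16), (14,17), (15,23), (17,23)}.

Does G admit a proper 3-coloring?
A valid 3-coloring: color 1: [0, 2, 15, 16]; color 2: [12, 13, 14, 23]; color 3: [1, 5, 9, 17].
(χ(G) = 3 ≤ 3.)

Yes, G is 3-colorable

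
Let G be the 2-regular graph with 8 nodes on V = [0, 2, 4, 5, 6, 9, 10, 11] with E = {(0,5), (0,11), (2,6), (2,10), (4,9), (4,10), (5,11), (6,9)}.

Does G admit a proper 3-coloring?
Yes, G is 3-colorable

A valid 3-coloring: color 1: [9, 10, 11]; color 2: [2, 4, 5]; color 3: [0, 6].
(χ(G) = 3 ≤ 3.)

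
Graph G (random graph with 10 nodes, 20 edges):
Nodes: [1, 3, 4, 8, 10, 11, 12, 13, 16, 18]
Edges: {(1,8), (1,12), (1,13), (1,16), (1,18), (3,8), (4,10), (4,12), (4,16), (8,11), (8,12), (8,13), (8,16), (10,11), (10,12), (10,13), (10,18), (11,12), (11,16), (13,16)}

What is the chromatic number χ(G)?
Clique number ω(G) = 4 (lower bound: χ ≥ ω).
The clique on [1, 8, 13, 16] has size 4, forcing χ ≥ 4, and the coloring below uses 4 colors, so χ(G) = 4.
A valid 4-coloring: color 1: [8, 10]; color 2: [3, 12, 16, 18]; color 3: [1, 4, 11]; color 4: [13].

χ(G) = 4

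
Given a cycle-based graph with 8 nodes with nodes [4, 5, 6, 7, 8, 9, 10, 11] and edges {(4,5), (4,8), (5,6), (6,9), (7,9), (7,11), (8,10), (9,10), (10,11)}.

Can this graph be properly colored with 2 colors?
Yes, G is 2-colorable

A valid 2-coloring: color 1: [4, 6, 7, 10]; color 2: [5, 8, 9, 11].
(χ(G) = 2 ≤ 2.)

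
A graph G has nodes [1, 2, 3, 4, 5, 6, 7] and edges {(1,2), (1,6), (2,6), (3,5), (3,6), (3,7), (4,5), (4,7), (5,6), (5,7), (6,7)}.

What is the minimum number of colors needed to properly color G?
χ(G) = 4

Clique number ω(G) = 4 (lower bound: χ ≥ ω).
The clique on [3, 5, 6, 7] has size 4, forcing χ ≥ 4, and the coloring below uses 4 colors, so χ(G) = 4.
A valid 4-coloring: color 1: [4, 6]; color 2: [1, 5]; color 3: [2, 7]; color 4: [3].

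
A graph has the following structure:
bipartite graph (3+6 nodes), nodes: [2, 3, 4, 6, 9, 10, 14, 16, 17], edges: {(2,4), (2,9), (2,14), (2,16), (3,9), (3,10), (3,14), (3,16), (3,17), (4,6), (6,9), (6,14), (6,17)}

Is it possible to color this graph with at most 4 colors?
Yes, G is 4-colorable

A valid 4-coloring: color 1: [2, 3, 6]; color 2: [4, 9, 10, 14, 16, 17].
(χ(G) = 2 ≤ 4.)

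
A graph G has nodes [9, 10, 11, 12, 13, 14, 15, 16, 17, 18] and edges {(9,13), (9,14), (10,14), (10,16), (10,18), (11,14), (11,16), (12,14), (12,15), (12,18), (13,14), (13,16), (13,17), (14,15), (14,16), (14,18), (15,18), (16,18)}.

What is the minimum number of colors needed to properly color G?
Clique number ω(G) = 4 (lower bound: χ ≥ ω).
The clique on [10, 14, 16, 18] has size 4, forcing χ ≥ 4, and the coloring below uses 4 colors, so χ(G) = 4.
A valid 4-coloring: color 1: [14, 17]; color 2: [9, 12, 16]; color 3: [11, 13, 18]; color 4: [10, 15].

χ(G) = 4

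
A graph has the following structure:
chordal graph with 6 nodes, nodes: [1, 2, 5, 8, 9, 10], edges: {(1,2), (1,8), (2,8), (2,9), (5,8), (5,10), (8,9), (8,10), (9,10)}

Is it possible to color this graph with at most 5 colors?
Yes, G is 5-colorable

A valid 5-coloring: color 1: [8]; color 2: [1, 5, 9]; color 3: [2, 10].
(χ(G) = 3 ≤ 5.)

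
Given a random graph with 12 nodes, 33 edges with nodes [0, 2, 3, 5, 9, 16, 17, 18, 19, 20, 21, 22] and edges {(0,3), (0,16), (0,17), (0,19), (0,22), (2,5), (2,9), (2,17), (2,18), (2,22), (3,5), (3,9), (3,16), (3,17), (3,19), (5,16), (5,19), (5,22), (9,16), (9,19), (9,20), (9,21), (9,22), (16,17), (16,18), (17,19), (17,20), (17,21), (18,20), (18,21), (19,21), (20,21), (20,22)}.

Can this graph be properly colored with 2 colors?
The clique on vertices [0, 3, 16, 17] has size 4 > 2, so it alone needs 4 colors.

No, G is not 2-colorable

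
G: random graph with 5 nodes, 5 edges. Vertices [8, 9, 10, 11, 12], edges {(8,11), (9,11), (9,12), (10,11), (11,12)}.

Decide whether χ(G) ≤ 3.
Yes, G is 3-colorable

A valid 3-coloring: color 1: [11]; color 2: [8, 9, 10]; color 3: [12].
(χ(G) = 3 ≤ 3.)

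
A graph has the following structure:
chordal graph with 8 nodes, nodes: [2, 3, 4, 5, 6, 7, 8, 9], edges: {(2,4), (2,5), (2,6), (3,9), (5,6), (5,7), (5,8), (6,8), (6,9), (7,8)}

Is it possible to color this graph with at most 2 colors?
No, G is not 2-colorable

The clique on vertices [5, 6, 8] has size 3 > 2, so it alone needs 3 colors.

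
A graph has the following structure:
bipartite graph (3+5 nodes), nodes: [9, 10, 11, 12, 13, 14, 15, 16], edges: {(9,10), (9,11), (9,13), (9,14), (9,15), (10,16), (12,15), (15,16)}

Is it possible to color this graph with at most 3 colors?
Yes, G is 3-colorable

A valid 3-coloring: color 1: [9, 12, 16]; color 2: [10, 11, 13, 14, 15].
(χ(G) = 2 ≤ 3.)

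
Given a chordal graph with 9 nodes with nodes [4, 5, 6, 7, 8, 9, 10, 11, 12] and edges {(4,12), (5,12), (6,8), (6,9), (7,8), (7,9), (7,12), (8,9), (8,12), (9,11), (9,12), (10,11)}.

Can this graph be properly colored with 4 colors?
Yes, G is 4-colorable

A valid 4-coloring: color 1: [4, 5, 9, 10]; color 2: [6, 11, 12]; color 3: [8]; color 4: [7].
(χ(G) = 4 ≤ 4.)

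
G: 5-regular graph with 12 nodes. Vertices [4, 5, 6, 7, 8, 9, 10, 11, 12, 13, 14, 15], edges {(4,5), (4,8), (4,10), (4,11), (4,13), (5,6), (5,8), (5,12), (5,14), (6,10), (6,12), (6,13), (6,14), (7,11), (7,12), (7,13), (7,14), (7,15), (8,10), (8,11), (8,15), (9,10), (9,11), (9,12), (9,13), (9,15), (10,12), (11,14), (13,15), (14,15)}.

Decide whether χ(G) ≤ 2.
No, G is not 2-colorable

The clique on vertices [4, 8, 10] has size 3 > 2, so it alone needs 3 colors.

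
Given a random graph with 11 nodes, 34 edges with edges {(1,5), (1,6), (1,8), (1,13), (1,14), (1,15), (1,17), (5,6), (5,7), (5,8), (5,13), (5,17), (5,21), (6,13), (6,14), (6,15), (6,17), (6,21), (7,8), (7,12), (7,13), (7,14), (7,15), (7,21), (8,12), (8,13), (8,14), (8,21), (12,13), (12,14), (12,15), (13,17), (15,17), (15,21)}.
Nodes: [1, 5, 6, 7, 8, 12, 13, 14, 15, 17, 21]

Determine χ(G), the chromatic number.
χ(G) = 5

Clique number ω(G) = 5 (lower bound: χ ≥ ω).
The clique on [1, 5, 6, 13, 17] has size 5, forcing χ ≥ 5, and the coloring below uses 5 colors, so χ(G) = 5.
A valid 5-coloring: color 1: [1, 7]; color 2: [5, 12]; color 3: [6, 8]; color 4: [13, 14, 15]; color 5: [17, 21].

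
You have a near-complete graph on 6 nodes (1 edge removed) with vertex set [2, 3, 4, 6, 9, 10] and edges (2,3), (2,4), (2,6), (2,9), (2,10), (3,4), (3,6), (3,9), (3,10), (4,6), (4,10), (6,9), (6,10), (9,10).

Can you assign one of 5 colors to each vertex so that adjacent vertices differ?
A valid 5-coloring: color 1: [10]; color 2: [2]; color 3: [3]; color 4: [6]; color 5: [4, 9].
(χ(G) = 5 ≤ 5.)

Yes, G is 5-colorable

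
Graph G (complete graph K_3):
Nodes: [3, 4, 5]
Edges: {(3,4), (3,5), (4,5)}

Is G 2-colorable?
No, G is not 2-colorable

The clique on vertices [3, 4, 5] has size 3 > 2, so it alone needs 3 colors.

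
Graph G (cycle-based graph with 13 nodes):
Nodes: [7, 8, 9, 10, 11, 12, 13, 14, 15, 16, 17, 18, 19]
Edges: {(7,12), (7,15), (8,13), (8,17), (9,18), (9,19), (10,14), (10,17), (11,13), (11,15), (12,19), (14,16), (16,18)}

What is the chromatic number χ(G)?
χ(G) = 3

Clique number ω(G) = 2 (lower bound: χ ≥ ω).
Odd cycle [19, 9, 18, 16, 14, 10, 17, 8, 13, 11, 15, 7, 12] needs 3 colors (χ ≥ 3).
The coloring below uses 3 colors, so χ(G) = 3.
A valid 3-coloring: color 1: [7, 13, 14, 17, 18, 19]; color 2: [8, 9, 10, 11, 12, 16]; color 3: [15].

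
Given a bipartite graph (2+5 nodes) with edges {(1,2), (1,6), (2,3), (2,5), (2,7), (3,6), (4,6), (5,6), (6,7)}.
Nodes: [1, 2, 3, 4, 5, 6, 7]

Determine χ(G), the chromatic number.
χ(G) = 2

Clique number ω(G) = 2 (lower bound: χ ≥ ω).
The graph is bipartite (no odd cycle), so 2 colors suffice: χ(G) = 2.
A valid 2-coloring: color 1: [2, 6]; color 2: [1, 3, 4, 5, 7].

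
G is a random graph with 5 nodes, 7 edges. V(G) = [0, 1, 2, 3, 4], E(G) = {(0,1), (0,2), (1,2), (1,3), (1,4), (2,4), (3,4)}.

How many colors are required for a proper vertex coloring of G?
Clique number ω(G) = 3 (lower bound: χ ≥ ω).
The clique on [0, 1, 2] has size 3, forcing χ ≥ 3, and the coloring below uses 3 colors, so χ(G) = 3.
A valid 3-coloring: color 1: [1]; color 2: [2, 3]; color 3: [0, 4].

χ(G) = 3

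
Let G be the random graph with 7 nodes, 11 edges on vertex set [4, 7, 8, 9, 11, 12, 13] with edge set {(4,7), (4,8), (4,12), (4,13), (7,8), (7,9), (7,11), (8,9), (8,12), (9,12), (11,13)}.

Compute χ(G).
χ(G) = 3

Clique number ω(G) = 3 (lower bound: χ ≥ ω).
The clique on [8, 9, 12] has size 3, forcing χ ≥ 3, and the coloring below uses 3 colors, so χ(G) = 3.
A valid 3-coloring: color 1: [7, 12, 13]; color 2: [8, 11]; color 3: [4, 9].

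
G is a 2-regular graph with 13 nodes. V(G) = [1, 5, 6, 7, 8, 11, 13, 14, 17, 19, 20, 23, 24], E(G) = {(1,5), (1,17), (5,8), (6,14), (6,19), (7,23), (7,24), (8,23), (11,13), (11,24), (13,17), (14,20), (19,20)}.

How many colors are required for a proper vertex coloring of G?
Clique number ω(G) = 2 (lower bound: χ ≥ ω).
Odd cycle [24, 11, 13, 17, 1, 5, 8, 23, 7] needs 3 colors (χ ≥ 3).
The coloring below uses 3 colors, so χ(G) = 3.
A valid 3-coloring: color 1: [5, 6, 17, 20, 23, 24]; color 2: [1, 7, 8, 13, 14, 19]; color 3: [11].

χ(G) = 3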